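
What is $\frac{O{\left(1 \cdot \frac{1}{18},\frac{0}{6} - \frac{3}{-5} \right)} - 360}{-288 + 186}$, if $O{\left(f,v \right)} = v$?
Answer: $\frac{599}{170} \approx 3.5235$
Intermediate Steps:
$\frac{O{\left(1 \cdot \frac{1}{18},\frac{0}{6} - \frac{3}{-5} \right)} - 360}{-288 + 186} = \frac{\left(\frac{0}{6} - \frac{3}{-5}\right) - 360}{-288 + 186} = \frac{\left(0 \cdot \frac{1}{6} - - \frac{3}{5}\right) - 360}{-102} = \left(\left(0 + \frac{3}{5}\right) - 360\right) \left(- \frac{1}{102}\right) = \left(\frac{3}{5} - 360\right) \left(- \frac{1}{102}\right) = \left(- \frac{1797}{5}\right) \left(- \frac{1}{102}\right) = \frac{599}{170}$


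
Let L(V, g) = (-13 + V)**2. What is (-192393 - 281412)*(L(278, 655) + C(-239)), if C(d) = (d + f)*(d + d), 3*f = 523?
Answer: -47918584545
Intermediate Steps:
f = 523/3 (f = (1/3)*523 = 523/3 ≈ 174.33)
C(d) = 2*d*(523/3 + d) (C(d) = (d + 523/3)*(d + d) = (523/3 + d)*(2*d) = 2*d*(523/3 + d))
(-192393 - 281412)*(L(278, 655) + C(-239)) = (-192393 - 281412)*((-13 + 278)**2 + (2/3)*(-239)*(523 + 3*(-239))) = -473805*(265**2 + (2/3)*(-239)*(523 - 717)) = -473805*(70225 + (2/3)*(-239)*(-194)) = -473805*(70225 + 92732/3) = -473805*303407/3 = -47918584545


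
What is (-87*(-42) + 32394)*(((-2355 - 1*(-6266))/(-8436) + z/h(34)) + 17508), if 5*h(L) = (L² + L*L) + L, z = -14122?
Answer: 7529449064556/11951 ≈ 6.3003e+8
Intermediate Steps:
h(L) = L/5 + 2*L²/5 (h(L) = ((L² + L*L) + L)/5 = ((L² + L²) + L)/5 = (2*L² + L)/5 = (L + 2*L²)/5 = L/5 + 2*L²/5)
(-87*(-42) + 32394)*(((-2355 - 1*(-6266))/(-8436) + z/h(34)) + 17508) = (-87*(-42) + 32394)*(((-2355 - 1*(-6266))/(-8436) - 14122*5/(34*(1 + 2*34))) + 17508) = (3654 + 32394)*(((-2355 + 6266)*(-1/8436) - 14122*5/(34*(1 + 68))) + 17508) = 36048*((3911*(-1/8436) - 14122/((⅕)*34*69)) + 17508) = 36048*((-3911/8436 - 14122/2346/5) + 17508) = 36048*((-3911/8436 - 14122*5/2346) + 17508) = 36048*((-3911/8436 - 1535/51) + 17508) = 36048*(-1460969/47804 + 17508) = 36048*(835491463/47804) = 7529449064556/11951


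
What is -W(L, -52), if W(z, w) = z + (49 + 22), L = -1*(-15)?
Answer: -86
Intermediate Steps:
L = 15
W(z, w) = 71 + z (W(z, w) = z + 71 = 71 + z)
-W(L, -52) = -(71 + 15) = -1*86 = -86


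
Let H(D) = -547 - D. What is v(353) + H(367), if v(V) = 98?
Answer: -816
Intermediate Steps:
v(353) + H(367) = 98 + (-547 - 1*367) = 98 + (-547 - 367) = 98 - 914 = -816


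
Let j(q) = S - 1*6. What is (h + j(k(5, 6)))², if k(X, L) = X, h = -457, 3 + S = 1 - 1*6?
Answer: 221841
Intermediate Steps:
S = -8 (S = -3 + (1 - 1*6) = -3 + (1 - 6) = -3 - 5 = -8)
j(q) = -14 (j(q) = -8 - 1*6 = -8 - 6 = -14)
(h + j(k(5, 6)))² = (-457 - 14)² = (-471)² = 221841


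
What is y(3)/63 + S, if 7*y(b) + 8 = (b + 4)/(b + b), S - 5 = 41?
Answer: 121675/2646 ≈ 45.984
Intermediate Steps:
S = 46 (S = 5 + 41 = 46)
y(b) = -8/7 + (4 + b)/(14*b) (y(b) = -8/7 + ((b + 4)/(b + b))/7 = -8/7 + ((4 + b)/((2*b)))/7 = -8/7 + ((4 + b)*(1/(2*b)))/7 = -8/7 + ((4 + b)/(2*b))/7 = -8/7 + (4 + b)/(14*b))
y(3)/63 + S = ((1/14)*(4 - 15*3)/3)/63 + 46 = ((1/14)*(⅓)*(4 - 45))/63 + 46 = ((1/14)*(⅓)*(-41))/63 + 46 = (1/63)*(-41/42) + 46 = -41/2646 + 46 = 121675/2646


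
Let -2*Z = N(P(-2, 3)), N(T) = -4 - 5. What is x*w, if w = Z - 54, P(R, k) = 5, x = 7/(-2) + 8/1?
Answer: -891/4 ≈ -222.75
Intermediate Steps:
x = 9/2 (x = 7*(-½) + 8*1 = -7/2 + 8 = 9/2 ≈ 4.5000)
N(T) = -9
Z = 9/2 (Z = -½*(-9) = 9/2 ≈ 4.5000)
w = -99/2 (w = 9/2 - 54 = -99/2 ≈ -49.500)
x*w = (9/2)*(-99/2) = -891/4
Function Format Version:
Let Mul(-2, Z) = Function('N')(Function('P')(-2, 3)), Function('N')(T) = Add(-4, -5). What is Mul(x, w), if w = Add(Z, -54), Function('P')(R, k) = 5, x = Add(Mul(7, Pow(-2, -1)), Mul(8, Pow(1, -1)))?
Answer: Rational(-891, 4) ≈ -222.75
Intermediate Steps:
x = Rational(9, 2) (x = Add(Mul(7, Rational(-1, 2)), Mul(8, 1)) = Add(Rational(-7, 2), 8) = Rational(9, 2) ≈ 4.5000)
Function('N')(T) = -9
Z = Rational(9, 2) (Z = Mul(Rational(-1, 2), -9) = Rational(9, 2) ≈ 4.5000)
w = Rational(-99, 2) (w = Add(Rational(9, 2), -54) = Rational(-99, 2) ≈ -49.500)
Mul(x, w) = Mul(Rational(9, 2), Rational(-99, 2)) = Rational(-891, 4)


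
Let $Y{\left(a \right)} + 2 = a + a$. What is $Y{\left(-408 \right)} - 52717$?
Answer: $-53535$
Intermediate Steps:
$Y{\left(a \right)} = -2 + 2 a$ ($Y{\left(a \right)} = -2 + \left(a + a\right) = -2 + 2 a$)
$Y{\left(-408 \right)} - 52717 = \left(-2 + 2 \left(-408\right)\right) - 52717 = \left(-2 - 816\right) - 52717 = -818 - 52717 = -53535$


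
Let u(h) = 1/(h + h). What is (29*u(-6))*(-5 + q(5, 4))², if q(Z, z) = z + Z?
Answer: -116/3 ≈ -38.667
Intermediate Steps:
q(Z, z) = Z + z
u(h) = 1/(2*h)
(29*u(-6))*(-5 + q(5, 4))² = (29*((½)/(-6)))*(-5 + (5 + 4))² = (29*((½)*(-⅙)))*(-5 + 9)² = (29*(-1/12))*4² = -29/12*16 = -116/3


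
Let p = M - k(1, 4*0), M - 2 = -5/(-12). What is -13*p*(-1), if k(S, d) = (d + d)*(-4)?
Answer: 377/12 ≈ 31.417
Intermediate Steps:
k(S, d) = -8*d (k(S, d) = (2*d)*(-4) = -8*d)
M = 29/12 (M = 2 - 5/(-12) = 2 - 5*(-1/12) = 2 + 5/12 = 29/12 ≈ 2.4167)
p = 29/12 (p = 29/12 - (-8)*4*0 = 29/12 - (-8)*0 = 29/12 - 1*0 = 29/12 + 0 = 29/12 ≈ 2.4167)
-13*p*(-1) = -13*29/12*(-1) = -377/12*(-1) = 377/12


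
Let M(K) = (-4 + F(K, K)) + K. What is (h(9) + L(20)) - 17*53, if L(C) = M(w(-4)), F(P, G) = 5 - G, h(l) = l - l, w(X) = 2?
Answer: -900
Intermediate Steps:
h(l) = 0
M(K) = 1 (M(K) = (-4 + (5 - K)) + K = (1 - K) + K = 1)
L(C) = 1
(h(9) + L(20)) - 17*53 = (0 + 1) - 17*53 = 1 - 901 = -900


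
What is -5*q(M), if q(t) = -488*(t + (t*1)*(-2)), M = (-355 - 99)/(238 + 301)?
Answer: 1107760/539 ≈ 2055.2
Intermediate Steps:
M = -454/539 ≈ -0.84230
q(t) = 488*t (q(t) = -488*(t + t*(-2)) = -488*(t - 2*t) = -(-488)*t = 488*t)
-5*q(M) = -2440*(-454)/539 = -5*(-221552/539) = 1107760/539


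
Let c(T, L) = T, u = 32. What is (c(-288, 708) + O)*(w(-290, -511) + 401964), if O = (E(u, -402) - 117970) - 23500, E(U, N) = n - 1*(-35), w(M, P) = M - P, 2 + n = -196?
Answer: -57078497385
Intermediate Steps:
n = -198 (n = -2 - 196 = -198)
E(U, N) = -163 (E(U, N) = -198 - 1*(-35) = -198 + 35 = -163)
O = -141633 (O = (-163 - 117970) - 23500 = -118133 - 23500 = -141633)
(c(-288, 708) + O)*(w(-290, -511) + 401964) = (-288 - 141633)*((-290 - 1*(-511)) + 401964) = -141921*((-290 + 511) + 401964) = -141921*(221 + 401964) = -141921*402185 = -57078497385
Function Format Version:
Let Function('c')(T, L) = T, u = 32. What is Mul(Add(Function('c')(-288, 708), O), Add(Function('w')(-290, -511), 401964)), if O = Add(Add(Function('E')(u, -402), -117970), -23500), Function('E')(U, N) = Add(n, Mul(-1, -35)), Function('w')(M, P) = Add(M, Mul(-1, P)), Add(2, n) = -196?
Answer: -57078497385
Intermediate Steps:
n = -198 (n = Add(-2, -196) = -198)
Function('E')(U, N) = -163 (Function('E')(U, N) = Add(-198, Mul(-1, -35)) = Add(-198, 35) = -163)
O = -141633 (O = Add(Add(-163, -117970), -23500) = Add(-118133, -23500) = -141633)
Mul(Add(Function('c')(-288, 708), O), Add(Function('w')(-290, -511), 401964)) = Mul(Add(-288, -141633), Add(Add(-290, Mul(-1, -511)), 401964)) = Mul(-141921, Add(Add(-290, 511), 401964)) = Mul(-141921, Add(221, 401964)) = Mul(-141921, 402185) = -57078497385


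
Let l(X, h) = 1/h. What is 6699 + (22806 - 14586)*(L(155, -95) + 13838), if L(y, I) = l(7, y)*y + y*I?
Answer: -7276221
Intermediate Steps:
L(y, I) = 1 + I*y (L(y, I) = y/y + y*I = 1 + I*y)
6699 + (22806 - 14586)*(L(155, -95) + 13838) = 6699 + (22806 - 14586)*((1 - 95*155) + 13838) = 6699 + 8220*((1 - 14725) + 13838) = 6699 + 8220*(-14724 + 13838) = 6699 + 8220*(-886) = 6699 - 7282920 = -7276221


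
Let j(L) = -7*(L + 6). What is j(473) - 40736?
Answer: -44089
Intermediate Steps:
j(L) = -42 - 7*L (j(L) = -7*(6 + L) = -42 - 7*L)
j(473) - 40736 = (-42 - 7*473) - 40736 = (-42 - 3311) - 40736 = -3353 - 40736 = -44089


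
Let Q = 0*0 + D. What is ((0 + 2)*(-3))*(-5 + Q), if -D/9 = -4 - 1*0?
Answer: -186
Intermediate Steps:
D = 36 (D = -9*(-4 - 1*0) = -9*(-4 + 0) = -9*(-4) = 36)
Q = 36 (Q = 0*0 + 36 = 0 + 36 = 36)
((0 + 2)*(-3))*(-5 + Q) = ((0 + 2)*(-3))*(-5 + 36) = (2*(-3))*31 = -6*31 = -186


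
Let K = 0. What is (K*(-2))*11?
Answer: 0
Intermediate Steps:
(K*(-2))*11 = (0*(-2))*11 = 0*11 = 0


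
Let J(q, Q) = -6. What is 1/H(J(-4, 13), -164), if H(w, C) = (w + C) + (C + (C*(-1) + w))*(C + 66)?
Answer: 1/418 ≈ 0.0023923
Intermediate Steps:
H(w, C) = C + w + w*(66 + C) (H(w, C) = (C + w) + (C + (-C + w))*(66 + C) = (C + w) + (C + (w - C))*(66 + C) = (C + w) + w*(66 + C) = C + w + w*(66 + C))
1/H(J(-4, 13), -164) = 1/(-164 + 67*(-6) - 164*(-6)) = 1/(-164 - 402 + 984) = 1/418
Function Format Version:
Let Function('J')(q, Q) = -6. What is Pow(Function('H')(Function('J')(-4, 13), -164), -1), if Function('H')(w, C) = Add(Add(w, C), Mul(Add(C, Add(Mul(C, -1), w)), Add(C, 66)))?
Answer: Rational(1, 418) ≈ 0.0023923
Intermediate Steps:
Function('H')(w, C) = Add(C, w, Mul(w, Add(66, C))) (Function('H')(w, C) = Add(Add(C, w), Mul(Add(C, Add(Mul(-1, C), w)), Add(66, C))) = Add(Add(C, w), Mul(Add(C, Add(w, Mul(-1, C))), Add(66, C))) = Add(Add(C, w), Mul(w, Add(66, C))) = Add(C, w, Mul(w, Add(66, C))))
Pow(Function('H')(Function('J')(-4, 13), -164), -1) = Pow(Add(-164, Mul(67, -6), Mul(-164, -6)), -1) = Pow(Add(-164, -402, 984), -1) = Pow(418, -1) = Rational(1, 418)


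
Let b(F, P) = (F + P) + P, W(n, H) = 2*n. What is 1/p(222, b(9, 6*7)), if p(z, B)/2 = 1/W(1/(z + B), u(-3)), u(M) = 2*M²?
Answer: 1/315 ≈ 0.0031746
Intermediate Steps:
b(F, P) = F + 2*P
p(z, B) = B + z (p(z, B) = 2/((2/(z + B))) = 2/((2/(B + z))) = 2*(B/2 + z/2) = B + z)
1/p(222, b(9, 6*7)) = 1/((9 + 2*(6*7)) + 222) = 1/((9 + 2*42) + 222) = 1/((9 + 84) + 222) = 1/(93 + 222) = 1/315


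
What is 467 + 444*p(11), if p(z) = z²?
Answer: 54191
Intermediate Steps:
467 + 444*p(11) = 467 + 444*11² = 467 + 444*121 = 467 + 53724 = 54191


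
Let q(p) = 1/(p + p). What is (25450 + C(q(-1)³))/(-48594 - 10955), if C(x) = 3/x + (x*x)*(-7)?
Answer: -1627257/3811136 ≈ -0.42697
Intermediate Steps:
q(p) = 1/(2*p)
C(x) = -7*x² + 3/x (C(x) = 3/x + x²*(-7) = 3/x - 7*x² = -7*x² + 3/x)
(25450 + C(q(-1)³))/(-48594 - 10955) = (25450 + (3 - 7*(((½)/(-1))³)³)/(((½)/(-1))³))/(-48594 - 10955) = (25450 + (3 - 7*(((½)*(-1))³)³)/(((½)*(-1))³))/(-59549) = (25450 + (3 - 7*((-½)³)³)/((-½)³))*(-1/59549) = (25450 + (3 - 7*(-⅛)³)/(-⅛))*(-1/59549) = (25450 - 8*(3 - 7*(-1/512)))*(-1/59549) = (25450 - 8*(3 + 7/512))*(-1/59549) = (25450 - 8*1543/512)*(-1/59549) = (25450 - 1543/64)*(-1/59549) = (1627257/64)*(-1/59549) = -1627257/3811136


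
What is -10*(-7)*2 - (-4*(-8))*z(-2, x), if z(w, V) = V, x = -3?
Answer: 236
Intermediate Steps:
-10*(-7)*2 - (-4*(-8))*z(-2, x) = -10*(-7)*2 - (-4*(-8))*(-3) = 70*2 - 32*(-3) = 140 - 1*(-96) = 140 + 96 = 236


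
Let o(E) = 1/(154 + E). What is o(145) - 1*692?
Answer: -206907/299 ≈ -692.00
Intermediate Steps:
o(145) - 1*692 = 1/(154 + 145) - 1*692 = 1/299 - 692 = -206907/299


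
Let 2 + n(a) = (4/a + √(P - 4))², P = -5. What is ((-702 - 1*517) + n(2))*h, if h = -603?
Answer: 739278 - 7236*I ≈ 7.3928e+5 - 7236.0*I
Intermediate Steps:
n(a) = -2 + (3*I + 4/a)² (n(a) = -2 + (4/a + √(-5 - 4))² = -2 + (4/a + √(-9))² = -2 + (4/a + 3*I)² = -2 + (3*I + 4/a)²)
((-702 - 1*517) + n(2))*h = ((-702 - 1*517) + (-11 + 16/2² + 24*I/2))*(-603) = ((-702 - 517) + (-11 + 16*(¼) + 24*I*(½)))*(-603) = (-1219 + (-11 + 4 + 12*I))*(-603) = (-1219 + (-7 + 12*I))*(-603) = (-1226 + 12*I)*(-603) = 739278 - 7236*I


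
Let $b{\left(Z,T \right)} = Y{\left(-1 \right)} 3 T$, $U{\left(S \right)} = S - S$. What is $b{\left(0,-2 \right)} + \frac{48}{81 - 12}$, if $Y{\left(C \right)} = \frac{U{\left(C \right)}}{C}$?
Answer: $\frac{16}{23} \approx 0.69565$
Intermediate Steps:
$U{\left(S \right)} = 0$
$Y{\left(C \right)} = 0$ ($Y{\left(C \right)} = \frac{0}{C} = 0$)
$b{\left(Z,T \right)} = 0$ ($b{\left(Z,T \right)} = 0 \cdot 3 T = 0 T = 0$)
$b{\left(0,-2 \right)} + \frac{48}{81 - 12} = 0 + \frac{48}{81 - 12} = 0 + \frac{48}{69} = 0 + 48 \cdot \frac{1}{69} = 0 + \frac{16}{23} = \frac{16}{23}$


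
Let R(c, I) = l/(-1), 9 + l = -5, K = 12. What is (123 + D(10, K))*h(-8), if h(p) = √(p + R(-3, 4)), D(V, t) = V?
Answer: 133*√6 ≈ 325.78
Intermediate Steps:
l = -14 (l = -9 - 5 = -14)
R(c, I) = 14 (R(c, I) = -14/(-1) = -14*(-1) = 14)
h(p) = √(14 + p) (h(p) = √(p + 14) = √(14 + p))
(123 + D(10, K))*h(-8) = (123 + 10)*√(14 - 8) = 133*√6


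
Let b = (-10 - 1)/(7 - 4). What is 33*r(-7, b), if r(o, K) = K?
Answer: -121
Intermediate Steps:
b = -11/3 ≈ -3.6667
33*r(-7, b) = 33*(-11/3) = -121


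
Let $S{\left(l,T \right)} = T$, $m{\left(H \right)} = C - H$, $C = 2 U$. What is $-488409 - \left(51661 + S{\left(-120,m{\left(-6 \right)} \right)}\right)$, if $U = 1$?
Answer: $-540078$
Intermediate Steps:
$C = 2$ ($C = 2 \cdot 1 = 2$)
$m{\left(H \right)} = 2 - H$
$-488409 - \left(51661 + S{\left(-120,m{\left(-6 \right)} \right)}\right) = -488409 - \left(51661 + \left(2 - -6\right)\right) = -488409 - \left(51661 + \left(2 + 6\right)\right) = -488409 - \left(51661 + 8\right) = -488409 - 51669 = -540078$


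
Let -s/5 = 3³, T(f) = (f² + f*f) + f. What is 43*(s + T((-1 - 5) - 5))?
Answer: 4128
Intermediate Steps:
T(f) = f + 2*f² (T(f) = (f² + f²) + f = 2*f² + f = f + 2*f²)
s = -135 (s = -5*3³ = -5*27 = -135)
43*(s + T((-1 - 5) - 5)) = 43*(-135 + ((-1 - 5) - 5)*(1 + 2*((-1 - 5) - 5))) = 43*(-135 + (-6 - 5)*(1 + 2*(-6 - 5))) = 43*(-135 - 11*(1 + 2*(-11))) = 43*(-135 - 11*(1 - 22)) = 43*(-135 - 11*(-21)) = 43*(-135 + 231) = 43*96 = 4128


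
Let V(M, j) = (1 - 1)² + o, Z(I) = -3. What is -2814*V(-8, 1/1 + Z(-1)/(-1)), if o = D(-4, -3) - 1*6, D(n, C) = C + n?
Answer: 36582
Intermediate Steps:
o = -13 (o = (-3 - 4) - 1*6 = -7 - 6 = -13)
V(M, j) = -13 (V(M, j) = (1 - 1)² - 13 = 0² - 13 = 0 - 13 = -13)
-2814*V(-8, 1/1 + Z(-1)/(-1)) = -2814*(-13) = 36582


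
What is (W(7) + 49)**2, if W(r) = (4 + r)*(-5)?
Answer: 36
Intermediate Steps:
W(r) = -20 - 5*r
(W(7) + 49)**2 = ((-20 - 5*7) + 49)**2 = ((-20 - 35) + 49)**2 = (-55 + 49)**2 = (-6)**2 = 36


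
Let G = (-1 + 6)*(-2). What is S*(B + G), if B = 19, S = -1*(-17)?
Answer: 153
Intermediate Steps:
G = -10 (G = 5*(-2) = -10)
S = 17
S*(B + G) = 17*(19 - 10) = 17*9 = 153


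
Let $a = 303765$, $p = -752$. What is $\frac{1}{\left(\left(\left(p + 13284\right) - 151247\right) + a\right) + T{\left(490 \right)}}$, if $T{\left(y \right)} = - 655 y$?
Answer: $- \frac{1}{155900} \approx -6.4144 \cdot 10^{-6}$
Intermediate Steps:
$\frac{1}{\left(\left(\left(p + 13284\right) - 151247\right) + a\right) + T{\left(490 \right)}} = \frac{1}{\left(\left(\left(-752 + 13284\right) - 151247\right) + 303765\right) - 320950} = \frac{1}{\left(\left(12532 - 151247\right) + 303765\right) - 320950} = \frac{1}{\left(-138715 + 303765\right) - 320950} = \frac{1}{165050 - 320950} = \frac{1}{-155900} = - \frac{1}{155900}$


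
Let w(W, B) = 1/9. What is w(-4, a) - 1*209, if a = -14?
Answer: -1880/9 ≈ -208.89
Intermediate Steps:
w(W, B) = ⅑
w(-4, a) - 1*209 = ⅑ - 1*209 = ⅑ - 209 = -1880/9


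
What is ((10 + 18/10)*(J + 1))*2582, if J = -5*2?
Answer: -1371042/5 ≈ -2.7421e+5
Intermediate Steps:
J = -10
((10 + 18/10)*(J + 1))*2582 = ((10 + 18/10)*(-10 + 1))*2582 = ((10 + 18*(⅒))*(-9))*2582 = ((10 + 9/5)*(-9))*2582 = ((59/5)*(-9))*2582 = -531/5*2582 = -1371042/5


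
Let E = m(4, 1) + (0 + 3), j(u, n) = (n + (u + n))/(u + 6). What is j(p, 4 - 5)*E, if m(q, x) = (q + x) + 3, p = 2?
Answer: 0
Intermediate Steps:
m(q, x) = 3 + q + x
j(u, n) = (u + 2*n)/(6 + u) (j(u, n) = (n + (n + u))/(6 + u) = (u + 2*n)/(6 + u))
E = 11 (E = (3 + 4 + 1) + (0 + 3) = 8 + 3 = 11)
j(p, 4 - 5)*E = ((2 + 2*(4 - 5))/(6 + 2))*11 = ((2 + 2*(-1))/8)*11 = ((2 - 2)/8)*11 = ((⅛)*0)*11 = 0*11 = 0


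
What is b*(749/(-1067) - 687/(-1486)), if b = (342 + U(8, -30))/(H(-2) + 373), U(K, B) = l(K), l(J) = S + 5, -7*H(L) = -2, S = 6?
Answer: -938942935/4143073506 ≈ -0.22663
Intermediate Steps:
H(L) = 2/7 (H(L) = -⅐*(-2) = 2/7)
l(J) = 11 (l(J) = 6 + 5 = 11)
U(K, B) = 11
b = 2471/2613 (b = (342 + 11)/(2/7 + 373) = 353/(2613/7) = 353*(7/2613) = 2471/2613 ≈ 0.94566)
b*(749/(-1067) - 687/(-1486)) = 2471*(749/(-1067) - 687/(-1486))/2613 = 2471*(749*(-1/1067) - 687*(-1/1486))/2613 = 2471*(-749/1067 + 687/1486)/2613 = (2471/2613)*(-379985/1585562) = -938942935/4143073506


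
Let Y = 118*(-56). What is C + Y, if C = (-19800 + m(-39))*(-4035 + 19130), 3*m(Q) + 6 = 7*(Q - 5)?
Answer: -901402654/3 ≈ -3.0047e+8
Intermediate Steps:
m(Q) = -41/3 + 7*Q/3 (m(Q) = -2 + (7*(Q - 5))/3 = -2 + (7*(-5 + Q))/3 = -2 + (-35 + 7*Q)/3 = -2 + (-35/3 + 7*Q/3) = -41/3 + 7*Q/3)
Y = -6608
C = -901382830/3 (C = (-19800 + (-41/3 + (7/3)*(-39)))*(-4035 + 19130) = (-19800 + (-41/3 - 91))*15095 = (-19800 - 314/3)*15095 = -59714/3*15095 = -901382830/3 ≈ -3.0046e+8)
C + Y = -901382830/3 - 6608 = -901402654/3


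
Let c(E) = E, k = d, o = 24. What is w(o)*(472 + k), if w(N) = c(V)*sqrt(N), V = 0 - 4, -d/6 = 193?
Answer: 5488*sqrt(6) ≈ 13443.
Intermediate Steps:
d = -1158 (d = -6*193 = -1158)
k = -1158
V = -4
w(N) = -4*sqrt(N)
w(o)*(472 + k) = (-8*sqrt(6))*(472 - 1158) = -8*sqrt(6)*(-686) = 5488*sqrt(6)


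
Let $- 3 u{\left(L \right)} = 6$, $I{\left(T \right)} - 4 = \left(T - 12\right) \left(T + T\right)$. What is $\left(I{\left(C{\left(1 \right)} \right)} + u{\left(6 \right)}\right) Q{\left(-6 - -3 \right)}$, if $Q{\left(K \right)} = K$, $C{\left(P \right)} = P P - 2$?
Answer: $-84$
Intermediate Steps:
$C{\left(P \right)} = -2 + P^{2}$ ($C{\left(P \right)} = P^{2} - 2 = -2 + P^{2}$)
$I{\left(T \right)} = 4 + 2 T \left(-12 + T\right)$ ($I{\left(T \right)} = 4 + \left(T - 12\right) \left(T + T\right) = 4 + \left(-12 + T\right) 2 T = 4 + 2 T \left(-12 + T\right)$)
$u{\left(L \right)} = -2$ ($u{\left(L \right)} = \left(- \frac{1}{3}\right) 6 = -2$)
$\left(I{\left(C{\left(1 \right)} \right)} + u{\left(6 \right)}\right) Q{\left(-6 - -3 \right)} = \left(\left(4 - 24 \left(-2 + 1^{2}\right) + 2 \left(-2 + 1^{2}\right)^{2}\right) - 2\right) \left(-6 - -3\right) = \left(\left(4 - 24 \left(-2 + 1\right) + 2 \left(-2 + 1\right)^{2}\right) - 2\right) \left(-6 + 3\right) = \left(\left(4 - -24 + 2 \left(-1\right)^{2}\right) - 2\right) \left(-3\right) = \left(\left(4 + 24 + 2 \cdot 1\right) - 2\right) \left(-3\right) = \left(\left(4 + 24 + 2\right) - 2\right) \left(-3\right) = \left(30 - 2\right) \left(-3\right) = 28 \left(-3\right) = -84$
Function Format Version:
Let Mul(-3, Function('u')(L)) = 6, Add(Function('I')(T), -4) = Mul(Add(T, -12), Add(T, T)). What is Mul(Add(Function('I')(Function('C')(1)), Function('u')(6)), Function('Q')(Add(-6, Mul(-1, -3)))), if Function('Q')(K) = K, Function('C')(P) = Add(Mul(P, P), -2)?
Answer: -84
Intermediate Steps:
Function('C')(P) = Add(-2, Pow(P, 2)) (Function('C')(P) = Add(Pow(P, 2), -2) = Add(-2, Pow(P, 2)))
Function('I')(T) = Add(4, Mul(2, T, Add(-12, T))) (Function('I')(T) = Add(4, Mul(Add(T, -12), Add(T, T))) = Add(4, Mul(Add(-12, T), Mul(2, T))) = Add(4, Mul(2, T, Add(-12, T))))
Function('u')(L) = -2 (Function('u')(L) = Mul(Rational(-1, 3), 6) = -2)
Mul(Add(Function('I')(Function('C')(1)), Function('u')(6)), Function('Q')(Add(-6, Mul(-1, -3)))) = Mul(Add(Add(4, Mul(-24, Add(-2, Pow(1, 2))), Mul(2, Pow(Add(-2, Pow(1, 2)), 2))), -2), Add(-6, Mul(-1, -3))) = Mul(Add(Add(4, Mul(-24, Add(-2, 1)), Mul(2, Pow(Add(-2, 1), 2))), -2), Add(-6, 3)) = Mul(Add(Add(4, Mul(-24, -1), Mul(2, Pow(-1, 2))), -2), -3) = Mul(Add(Add(4, 24, Mul(2, 1)), -2), -3) = Mul(Add(Add(4, 24, 2), -2), -3) = Mul(Add(30, -2), -3) = Mul(28, -3) = -84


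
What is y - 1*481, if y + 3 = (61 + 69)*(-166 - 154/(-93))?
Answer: -2031932/93 ≈ -21849.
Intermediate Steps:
y = -1987199/93 (y = -3 + (61 + 69)*(-166 - 154/(-93)) = -3 + 130*(-166 - 154*(-1/93)) = -3 + 130*(-166 + 154/93) = -3 + 130*(-15284/93) = -3 - 1986920/93 = -1987199/93 ≈ -21368.)
y - 1*481 = -1987199/93 - 1*481 = -1987199/93 - 481 = -2031932/93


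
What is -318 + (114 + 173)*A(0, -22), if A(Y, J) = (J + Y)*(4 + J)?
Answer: 113334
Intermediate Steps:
A(Y, J) = (4 + J)*(J + Y)
-318 + (114 + 173)*A(0, -22) = -318 + (114 + 173)*((-22)² + 4*(-22) + 4*0 - 22*0) = -318 + 287*(484 - 88 + 0 + 0) = -318 + 287*396 = -318 + 113652 = 113334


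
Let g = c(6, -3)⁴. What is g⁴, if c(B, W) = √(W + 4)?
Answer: 1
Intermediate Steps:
c(B, W) = √(4 + W)
g = 1 (g = (√(4 - 3))⁴ = (√1)⁴ = 1⁴ = 1)
g⁴ = 1⁴ = 1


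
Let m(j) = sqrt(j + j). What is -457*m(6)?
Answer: -914*sqrt(3) ≈ -1583.1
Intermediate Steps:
m(j) = sqrt(2)*sqrt(j) (m(j) = sqrt(2*j) = sqrt(2)*sqrt(j))
-457*m(6) = -457*sqrt(2)*sqrt(6) = -914*sqrt(3)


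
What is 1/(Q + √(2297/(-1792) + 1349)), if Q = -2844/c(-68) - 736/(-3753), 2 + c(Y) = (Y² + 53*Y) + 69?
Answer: 72180060930432000/40018572539355117431 + 266278559985936*√16905777/40018572539355117431 ≈ 0.029162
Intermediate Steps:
c(Y) = 67 + Y² + 53*Y (c(Y) = -2 + ((Y² + 53*Y) + 69) = -2 + (69 + Y² + 53*Y) = 67 + Y² + 53*Y)
Q = -9873500/4079511 (Q = -2844/(67 + (-68)² + 53*(-68)) - 736/(-3753) = -2844/(67 + 4624 - 3604) - 736*(-1/3753) = -2844/1087 + 736/3753 = -9873500/4079511 ≈ -2.4203)
1/(Q + √(2297/(-1792) + 1349)) = 1/(-9873500/4079511 + √(2297/(-1792) + 1349)) = 1/(-9873500/4079511 + √(2297*(-1/1792) + 1349)) = 1/(-9873500/4079511 + √(-2297/1792 + 1349)) = 1/(-9873500/4079511 + √(2415111/1792)) = 1/(-9873500/4079511 + √16905777/112)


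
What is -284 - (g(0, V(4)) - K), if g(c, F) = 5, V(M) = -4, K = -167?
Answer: -456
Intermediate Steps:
-284 - (g(0, V(4)) - K) = -284 - (5 - 1*(-167)) = -284 - (5 + 167) = -284 - 1*172 = -284 - 172 = -456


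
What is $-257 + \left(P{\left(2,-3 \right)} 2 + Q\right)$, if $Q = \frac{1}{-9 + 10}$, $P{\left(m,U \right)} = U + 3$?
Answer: $-256$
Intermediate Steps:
$P{\left(m,U \right)} = 3 + U$
$Q = 1$ ($Q = 1^{-1} = 1$)
$-257 + \left(P{\left(2,-3 \right)} 2 + Q\right) = -257 + \left(\left(3 - 3\right) 2 + 1\right) = -257 + \left(0 \cdot 2 + 1\right) = -257 + \left(0 + 1\right) = -257 + 1 = -256$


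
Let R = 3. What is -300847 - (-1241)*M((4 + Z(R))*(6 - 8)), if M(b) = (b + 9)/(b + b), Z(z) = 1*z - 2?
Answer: -6015699/20 ≈ -3.0079e+5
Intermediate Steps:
Z(z) = -2 + z (Z(z) = z - 2 = -2 + z)
M(b) = (9 + b)/(2*b) (M(b) = (9 + b)/((2*b)) = (9 + b)*(1/(2*b)) = (9 + b)/(2*b))
-300847 - (-1241)*M((4 + Z(R))*(6 - 8)) = -300847 - (-1241)*(9 + (4 + (-2 + 3))*(6 - 8))/(2*(((4 + (-2 + 3))*(6 - 8)))) = -300847 - (-1241)*(9 + (4 + 1)*(-2))/(2*(((4 + 1)*(-2)))) = -300847 - (-1241)*(9 + 5*(-2))/(2*((5*(-2)))) = -300847 - (-1241)*(½)*(9 - 10)/(-10) = -300847 - (-1241)*(½)*(-⅒)*(-1) = -300847 - (-1241)/20 = -300847 - 1*(-1241/20) = -300847 + 1241/20 = -6015699/20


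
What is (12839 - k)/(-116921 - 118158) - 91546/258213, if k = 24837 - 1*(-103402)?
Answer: 8277238066/60700453827 ≈ 0.13636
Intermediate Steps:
k = 128239 (k = 24837 + 103402 = 128239)
(12839 - k)/(-116921 - 118158) - 91546/258213 = (12839 - 1*128239)/(-116921 - 118158) - 91546/258213 = (12839 - 128239)/(-235079) - 91546*1/258213 = -115400*(-1/235079) - 91546/258213 = 115400/235079 - 91546/258213 = 8277238066/60700453827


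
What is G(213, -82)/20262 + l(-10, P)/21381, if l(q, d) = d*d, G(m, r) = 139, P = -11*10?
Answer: 27571351/48135758 ≈ 0.57278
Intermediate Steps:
P = -110
l(q, d) = d²
G(213, -82)/20262 + l(-10, P)/21381 = 139/20262 + (-110)²/21381 = 139*(1/20262) + 12100*(1/21381) = 139/20262 + 12100/21381 = 27571351/48135758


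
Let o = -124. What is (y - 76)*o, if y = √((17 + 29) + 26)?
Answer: 9424 - 744*√2 ≈ 8371.8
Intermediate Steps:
y = 6*√2 (y = √(46 + 26) = √72 = 6*√2 ≈ 8.4853)
(y - 76)*o = (6*√2 - 76)*(-124) = (-76 + 6*√2)*(-124) = 9424 - 744*√2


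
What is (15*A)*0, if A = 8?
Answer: 0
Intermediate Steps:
(15*A)*0 = (15*8)*0 = 120*0 = 0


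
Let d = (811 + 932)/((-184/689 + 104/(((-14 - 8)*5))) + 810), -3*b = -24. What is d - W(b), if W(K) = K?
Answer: -59713677/10216334 ≈ -5.8449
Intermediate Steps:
b = 8 (b = -1/3*(-24) = 8)
d = 22016995/10216334 (d = 1743/((-184*1/689 + 104/((-22*5))) + 810) = 1743/((-184/689 + 104/(-110)) + 810) = 1743/((-184/689 + 104*(-1/110)) + 810) = 1743/((-184/689 - 52/55) + 810) = 1743/(-45948/37895 + 810) = 1743/(30649002/37895) = 1743*(37895/30649002) = 22016995/10216334 ≈ 2.1551)
d - W(b) = 22016995/10216334 - 1*8 = 22016995/10216334 - 8 = -59713677/10216334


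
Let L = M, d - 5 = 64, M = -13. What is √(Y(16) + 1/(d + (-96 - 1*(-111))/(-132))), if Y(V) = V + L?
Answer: √27694247/3031 ≈ 1.7362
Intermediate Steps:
d = 69 (d = 5 + 64 = 69)
L = -13
Y(V) = -13 + V (Y(V) = V - 13 = -13 + V)
√(Y(16) + 1/(d + (-96 - 1*(-111))/(-132))) = √((-13 + 16) + 1/(69 + (-96 - 1*(-111))/(-132))) = √(3 + 1/(69 + (-96 + 111)*(-1/132))) = √(3 + 1/(69 + 15*(-1/132))) = √(3 + 1/(69 - 5/44)) = √(3 + 1/(3031/44)) = √(3 + 44/3031) = √(9137/3031) = √27694247/3031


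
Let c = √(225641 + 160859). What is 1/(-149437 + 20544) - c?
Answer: -1/128893 - 10*√3865 ≈ -621.69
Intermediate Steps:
c = 10*√3865 (c = √386500 = 10*√3865 ≈ 621.69)
1/(-149437 + 20544) - c = 1/(-149437 + 20544) - 10*√3865 = 1/(-128893) - 10*√3865 = -1/128893 - 10*√3865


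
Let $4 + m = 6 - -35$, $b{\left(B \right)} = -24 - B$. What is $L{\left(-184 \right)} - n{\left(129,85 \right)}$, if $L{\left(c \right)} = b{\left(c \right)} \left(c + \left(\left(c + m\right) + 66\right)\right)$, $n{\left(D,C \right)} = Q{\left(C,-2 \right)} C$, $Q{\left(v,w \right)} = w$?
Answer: $-42230$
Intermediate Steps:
$m = 37$ ($m = -4 + \left(6 - -35\right) = -4 + \left(6 + 35\right) = -4 + 41 = 37$)
$n{\left(D,C \right)} = - 2 C$
$L{\left(c \right)} = \left(-24 - c\right) \left(103 + 2 c\right)$ ($L{\left(c \right)} = \left(-24 - c\right) \left(c + \left(\left(c + 37\right) + 66\right)\right) = \left(-24 - c\right) \left(c + \left(\left(37 + c\right) + 66\right)\right) = \left(-24 - c\right) \left(c + \left(103 + c\right)\right) = \left(-24 - c\right) \left(103 + 2 c\right)$)
$L{\left(-184 \right)} - n{\left(129,85 \right)} = - \left(24 - 184\right) \left(103 + 2 \left(-184\right)\right) - \left(-2\right) 85 = \left(-1\right) \left(-160\right) \left(103 - 368\right) - -170 = \left(-1\right) \left(-160\right) \left(-265\right) + 170 = -42400 + 170 = -42230$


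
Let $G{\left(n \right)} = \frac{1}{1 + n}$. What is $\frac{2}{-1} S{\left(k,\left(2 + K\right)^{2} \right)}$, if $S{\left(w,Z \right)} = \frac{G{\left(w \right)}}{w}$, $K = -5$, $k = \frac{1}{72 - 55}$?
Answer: $- \frac{289}{9} \approx -32.111$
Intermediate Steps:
$k = \frac{1}{17} \approx 0.058824$
$S{\left(w,Z \right)} = \frac{1}{w \left(1 + w\right)}$ ($S{\left(w,Z \right)} = \frac{1}{\left(1 + w\right) w} = \frac{1}{w \left(1 + w\right)}$)
$\frac{2}{-1} S{\left(k,\left(2 + K\right)^{2} \right)} = \frac{2}{-1} \frac{\frac{1}{\frac{1}{17}}}{1 + \frac{1}{17}} = 2 \left(-1\right) \frac{17}{\frac{18}{17}} = - 2 \cdot 17 \cdot \frac{17}{18} = \left(-2\right) \frac{289}{18} = - \frac{289}{9}$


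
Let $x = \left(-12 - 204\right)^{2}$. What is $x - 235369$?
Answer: $-188713$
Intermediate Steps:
$x = 46656$ ($x = \left(-216\right)^{2} = 46656$)
$x - 235369 = 46656 - 235369 = -188713$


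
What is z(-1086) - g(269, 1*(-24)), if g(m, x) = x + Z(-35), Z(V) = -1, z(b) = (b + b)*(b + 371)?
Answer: 1553005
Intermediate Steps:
z(b) = 2*b*(371 + b) (z(b) = (2*b)*(371 + b) = 2*b*(371 + b))
g(m, x) = -1 + x (g(m, x) = x - 1 = -1 + x)
z(-1086) - g(269, 1*(-24)) = 2*(-1086)*(371 - 1086) - (-1 + 1*(-24)) = 2*(-1086)*(-715) - (-1 - 24) = 1552980 - 1*(-25) = 1552980 + 25 = 1553005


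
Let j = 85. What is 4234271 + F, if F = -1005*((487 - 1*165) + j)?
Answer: 3825236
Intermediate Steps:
F = -409035 (F = -1005*((487 - 1*165) + 85) = -1005*((487 - 165) + 85) = -1005*(322 + 85) = -1005*407 = -409035)
4234271 + F = 4234271 - 409035 = 3825236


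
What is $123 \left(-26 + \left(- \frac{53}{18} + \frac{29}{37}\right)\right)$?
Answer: $- \frac{768955}{222} \approx -3463.8$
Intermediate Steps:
$123 \left(-26 + \left(- \frac{53}{18} + \frac{29}{37}\right)\right) = 123 \left(-26 - \frac{1439}{666}\right) = 123 \left(- \frac{18755}{666}\right) = - \frac{768955}{222}$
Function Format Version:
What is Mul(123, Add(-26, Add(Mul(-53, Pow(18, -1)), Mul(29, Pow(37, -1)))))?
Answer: Rational(-768955, 222) ≈ -3463.8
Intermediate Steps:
Mul(123, Add(-26, Add(Mul(-53, Pow(18, -1)), Mul(29, Pow(37, -1))))) = Mul(123, Add(-26, Add(Mul(-53, Rational(1, 18)), Mul(29, Rational(1, 37))))) = Mul(123, Add(-26, Add(Rational(-53, 18), Rational(29, 37)))) = Mul(123, Add(-26, Rational(-1439, 666))) = Mul(123, Rational(-18755, 666)) = Rational(-768955, 222)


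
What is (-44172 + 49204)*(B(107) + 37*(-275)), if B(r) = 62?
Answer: -50888616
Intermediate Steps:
(-44172 + 49204)*(B(107) + 37*(-275)) = (-44172 + 49204)*(62 + 37*(-275)) = 5032*(62 - 10175) = 5032*(-10113) = -50888616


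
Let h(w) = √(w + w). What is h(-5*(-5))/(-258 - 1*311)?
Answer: -5*√2/569 ≈ -0.012427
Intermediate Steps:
h(w) = √2*√w (h(w) = √(2*w) = √2*√w)
h(-5*(-5))/(-258 - 1*311) = (√2*√(-5*(-5)))/(-258 - 1*311) = (√2*√25)/(-258 - 311) = (√2*5)/(-569) = (5*√2)*(-1/569) = -5*√2/569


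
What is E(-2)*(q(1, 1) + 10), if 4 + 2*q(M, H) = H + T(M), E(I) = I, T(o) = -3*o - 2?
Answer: -12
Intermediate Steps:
T(o) = -2 - 3*o
q(M, H) = -3 + H/2 - 3*M/2 (q(M, H) = -2 + (H + (-2 - 3*M))/2 = -2 + (-2 + H - 3*M)/2 = -2 + (-1 + H/2 - 3*M/2) = -3 + H/2 - 3*M/2)
E(-2)*(q(1, 1) + 10) = -2*((-3 + (1/2)*1 - 3/2*1) + 10) = -2*((-3 + 1/2 - 3/2) + 10) = -2*(-4 + 10) = -2*6 = -12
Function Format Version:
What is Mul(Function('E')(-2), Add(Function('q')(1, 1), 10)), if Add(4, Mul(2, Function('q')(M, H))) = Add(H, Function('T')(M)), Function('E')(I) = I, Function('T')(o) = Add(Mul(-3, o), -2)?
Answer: -12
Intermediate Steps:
Function('T')(o) = Add(-2, Mul(-3, o))
Function('q')(M, H) = Add(-3, Mul(Rational(1, 2), H), Mul(Rational(-3, 2), M)) (Function('q')(M, H) = Add(-2, Mul(Rational(1, 2), Add(H, Add(-2, Mul(-3, M))))) = Add(-2, Mul(Rational(1, 2), Add(-2, H, Mul(-3, M)))) = Add(-2, Add(-1, Mul(Rational(1, 2), H), Mul(Rational(-3, 2), M))) = Add(-3, Mul(Rational(1, 2), H), Mul(Rational(-3, 2), M)))
Mul(Function('E')(-2), Add(Function('q')(1, 1), 10)) = Mul(-2, Add(Add(-3, Mul(Rational(1, 2), 1), Mul(Rational(-3, 2), 1)), 10)) = Mul(-2, Add(Add(-3, Rational(1, 2), Rational(-3, 2)), 10)) = Mul(-2, Add(-4, 10)) = Mul(-2, 6) = -12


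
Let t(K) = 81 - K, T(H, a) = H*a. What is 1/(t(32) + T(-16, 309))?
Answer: -1/4895 ≈ -0.00020429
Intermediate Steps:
1/(t(32) + T(-16, 309)) = 1/((81 - 1*32) - 16*309) = 1/((81 - 32) - 4944) = 1/(49 - 4944) = 1/(-4895) = -1/4895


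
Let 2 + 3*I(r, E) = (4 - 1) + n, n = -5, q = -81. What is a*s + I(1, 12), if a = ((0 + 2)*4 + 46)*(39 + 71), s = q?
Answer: -1443424/3 ≈ -4.8114e+5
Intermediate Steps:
s = -81
I(r, E) = -4/3 (I(r, E) = -2/3 + ((4 - 1) - 5)/3 = -2/3 + (3 - 5)/3 = -2/3 + (1/3)*(-2) = -2/3 - 2/3 = -4/3)
a = 5940 (a = (2*4 + 46)*110 = (8 + 46)*110 = 54*110 = 5940)
a*s + I(1, 12) = 5940*(-81) - 4/3 = -481140 - 4/3 = -1443424/3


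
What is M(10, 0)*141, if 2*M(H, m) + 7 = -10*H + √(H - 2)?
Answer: -15087/2 + 141*√2 ≈ -7344.1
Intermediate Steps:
M(H, m) = -7/2 + √(-2 + H)/2 - 5*H (M(H, m) = -7/2 + (-10*H + √(H - 2))/2 = -7/2 + (-10*H + √(-2 + H))/2 = -7/2 + (√(-2 + H) - 10*H)/2 = -7/2 + (√(-2 + H)/2 - 5*H) = -7/2 + √(-2 + H)/2 - 5*H)
M(10, 0)*141 = (-7/2 + √(-2 + 10)/2 - 5*10)*141 = (-7/2 + √8/2 - 50)*141 = (-7/2 + (2*√2)/2 - 50)*141 = (-7/2 + √2 - 50)*141 = (-107/2 + √2)*141 = -15087/2 + 141*√2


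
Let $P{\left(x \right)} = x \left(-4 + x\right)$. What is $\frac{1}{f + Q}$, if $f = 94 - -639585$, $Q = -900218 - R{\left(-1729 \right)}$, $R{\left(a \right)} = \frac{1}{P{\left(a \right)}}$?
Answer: $- \frac{2996357}{780667856424} \approx -3.8382 \cdot 10^{-6}$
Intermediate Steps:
$R{\left(a \right)} = \frac{1}{a \left(-4 + a\right)}$
$Q = - \frac{2697374505827}{2996357}$ ($Q = -900218 - \frac{1}{\left(-1729\right) \left(-4 - 1729\right)} = -900218 - - \frac{1}{1729 \left(-1733\right)} = -900218 - \left(- \frac{1}{1729}\right) \left(- \frac{1}{1733}\right) = -900218 - \frac{1}{2996357} = - \frac{2697374505827}{2996357} \approx -9.0022 \cdot 10^{5}$)
$f = 639679$ ($f = 94 + 639585 = 639679$)
$\frac{1}{f + Q} = \frac{1}{639679 - \frac{2697374505827}{2996357}} = \frac{1}{- \frac{780667856424}{2996357}} = - \frac{2996357}{780667856424}$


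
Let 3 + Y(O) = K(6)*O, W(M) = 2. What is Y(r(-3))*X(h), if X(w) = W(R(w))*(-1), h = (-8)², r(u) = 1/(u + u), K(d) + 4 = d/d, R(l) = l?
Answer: 5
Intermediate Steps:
K(d) = -3 (K(d) = -4 + d/d = -4 + 1 = -3)
r(u) = 1/(2*u)
Y(O) = -3 - 3*O
h = 64
X(w) = -2 (X(w) = 2*(-1) = -2)
Y(r(-3))*X(h) = (-3 - 3/(2*(-3)))*(-2) = (-3 - 3*(-1)/(2*3))*(-2) = (-3 - 3*(-⅙))*(-2) = (-3 + ½)*(-2) = -5/2*(-2) = 5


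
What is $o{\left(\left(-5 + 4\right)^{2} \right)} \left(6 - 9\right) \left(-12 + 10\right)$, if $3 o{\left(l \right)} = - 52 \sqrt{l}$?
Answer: $-104$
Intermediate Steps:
$o{\left(l \right)} = - \frac{52 \sqrt{l}}{3}$ ($o{\left(l \right)} = \frac{\left(-52\right) \sqrt{l}}{3} = - \frac{52 \sqrt{l}}{3}$)
$o{\left(\left(-5 + 4\right)^{2} \right)} \left(6 - 9\right) \left(-12 + 10\right) = - \frac{52 \sqrt{\left(-5 + 4\right)^{2}}}{3} \left(6 - 9\right) \left(-12 + 10\right) = - \frac{52 \sqrt{\left(-1\right)^{2}}}{3} \left(\left(-3\right) \left(-2\right)\right) = - \frac{52 \sqrt{1}}{3} \cdot 6 = \left(- \frac{52}{3}\right) 1 \cdot 6 = \left(- \frac{52}{3}\right) 6 = -104$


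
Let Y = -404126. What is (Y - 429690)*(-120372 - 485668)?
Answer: 505325848640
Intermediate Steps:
(Y - 429690)*(-120372 - 485668) = (-404126 - 429690)*(-120372 - 485668) = -833816*(-606040) = 505325848640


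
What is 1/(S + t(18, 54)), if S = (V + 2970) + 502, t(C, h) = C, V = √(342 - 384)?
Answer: 1745/6090071 - I*√42/12180142 ≈ 0.00028653 - 5.3207e-7*I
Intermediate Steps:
V = I*√42 (V = √(-42) = I*√42 ≈ 6.4807*I)
S = 3472 + I*√42 (S = (I*√42 + 2970) + 502 = (2970 + I*√42) + 502 = 3472 + I*√42 ≈ 3472.0 + 6.4807*I)
1/(S + t(18, 54)) = 1/((3472 + I*√42) + 18) = 1/(3490 + I*√42)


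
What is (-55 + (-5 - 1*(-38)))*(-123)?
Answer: 2706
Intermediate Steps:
(-55 + (-5 - 1*(-38)))*(-123) = (-55 + (-5 + 38))*(-123) = (-55 + 33)*(-123) = -22*(-123) = 2706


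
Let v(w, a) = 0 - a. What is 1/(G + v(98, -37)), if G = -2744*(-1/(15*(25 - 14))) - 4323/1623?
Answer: 89265/4549544 ≈ 0.019621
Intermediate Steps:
v(w, a) = -a
G = 1246739/89265 (G = -2744/(11*(-15)) - 4323*1/1623 = -2744/(-165) - 1441/541 = -2744*(-1/165) - 1441/541 = 2744/165 - 1441/541 = 1246739/89265 ≈ 13.967)
1/(G + v(98, -37)) = 1/(1246739/89265 - 1*(-37)) = 1/(1246739/89265 + 37) = 1/(4549544/89265) = 89265/4549544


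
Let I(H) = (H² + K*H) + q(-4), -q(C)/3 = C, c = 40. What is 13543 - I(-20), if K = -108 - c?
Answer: 10171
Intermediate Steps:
q(C) = -3*C
K = -148 (K = -108 - 1*40 = -108 - 40 = -148)
I(H) = 12 + H² - 148*H (I(H) = (H² - 148*H) - 3*(-4) = (H² - 148*H) + 12 = 12 + H² - 148*H)
13543 - I(-20) = 13543 - (12 + (-20)² - 148*(-20)) = 13543 - (12 + 400 + 2960) = 13543 - 1*3372 = 13543 - 3372 = 10171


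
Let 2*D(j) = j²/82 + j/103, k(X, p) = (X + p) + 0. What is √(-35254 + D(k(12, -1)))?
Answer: 37*I*√1836950101/8446 ≈ 187.76*I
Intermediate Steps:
k(X, p) = X + p
D(j) = j²/164 + j/206 (D(j) = (j²/82 + j/103)/2 = j²/164 + j/206)
√(-35254 + D(k(12, -1))) = √(-35254 + (12 - 1)*(82 + 103*(12 - 1))/16892) = √(-35254 + (1/16892)*11*(82 + 103*11)) = √(-35254 + (1/16892)*11*(82 + 1133)) = √(-35254 + (1/16892)*11*1215) = √(-35254 + 13365/16892) = √(-595497203/16892) = 37*I*√1836950101/8446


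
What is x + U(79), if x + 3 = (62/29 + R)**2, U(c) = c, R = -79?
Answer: 5032357/841 ≈ 5983.8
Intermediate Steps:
x = 4965918/841 (x = -3 + (62/29 - 79)**2 = -3 + (-2229/29)**2 = -3 + 4968441/841 = 4965918/841 ≈ 5904.8)
x + U(79) = 4965918/841 + 79 = 5032357/841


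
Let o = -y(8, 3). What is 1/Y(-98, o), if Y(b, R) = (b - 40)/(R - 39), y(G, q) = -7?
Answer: 16/69 ≈ 0.23188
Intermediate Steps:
o = 7 (o = -1*(-7) = 7)
Y(b, R) = (-40 + b)/(-39 + R)
1/Y(-98, o) = 1/((-40 - 98)/(-39 + 7)) = 1/(-138/(-32)) = 1/(-1/32*(-138)) = 1/(69/16) = 16/69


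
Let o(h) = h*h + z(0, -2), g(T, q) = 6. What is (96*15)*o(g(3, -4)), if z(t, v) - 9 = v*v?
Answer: 70560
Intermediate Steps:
z(t, v) = 9 + v² (z(t, v) = 9 + v*v = 9 + v²)
o(h) = 13 + h² (o(h) = h*h + (9 + (-2)²) = h² + (9 + 4) = h² + 13 = 13 + h²)
(96*15)*o(g(3, -4)) = (96*15)*(13 + 6²) = 1440*(13 + 36) = 1440*49 = 70560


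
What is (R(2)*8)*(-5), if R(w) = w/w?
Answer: -40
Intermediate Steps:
R(w) = 1
(R(2)*8)*(-5) = (1*8)*(-5) = 8*(-5) = -40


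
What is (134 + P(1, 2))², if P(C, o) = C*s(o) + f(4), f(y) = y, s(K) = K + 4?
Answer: 20736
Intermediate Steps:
s(K) = 4 + K
P(C, o) = 4 + C*(4 + o) (P(C, o) = C*(4 + o) + 4 = 4 + C*(4 + o))
(134 + P(1, 2))² = (134 + (4 + 1*(4 + 2)))² = (134 + (4 + 1*6))² = (134 + (4 + 6))² = (134 + 10)² = 144² = 20736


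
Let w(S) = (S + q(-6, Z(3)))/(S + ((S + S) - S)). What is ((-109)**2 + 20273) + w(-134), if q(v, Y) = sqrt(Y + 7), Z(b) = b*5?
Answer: 64309/2 - sqrt(22)/268 ≈ 32154.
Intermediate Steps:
Z(b) = 5*b
q(v, Y) = sqrt(7 + Y)
w(S) = (S + sqrt(22))/(2*S) (w(S) = (S + sqrt(7 + 5*3))/(S + ((S + S) - S)) = (S + sqrt(7 + 15))/(S + (2*S - S)) = (S + sqrt(22))/(S + S) = (S + sqrt(22))/((2*S)) = (S + sqrt(22))*(1/(2*S)) = (S + sqrt(22))/(2*S))
((-109)**2 + 20273) + w(-134) = ((-109)**2 + 20273) + (1/2)*(-134 + sqrt(22))/(-134) = (11881 + 20273) + (1/2)*(-1/134)*(-134 + sqrt(22)) = 32154 + (1/2 - sqrt(22)/268) = 64309/2 - sqrt(22)/268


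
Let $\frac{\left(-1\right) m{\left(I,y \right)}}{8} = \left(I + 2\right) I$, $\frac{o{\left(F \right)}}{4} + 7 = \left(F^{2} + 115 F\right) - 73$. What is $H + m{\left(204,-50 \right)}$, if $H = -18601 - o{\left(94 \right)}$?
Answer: $-433057$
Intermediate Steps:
$o{\left(F \right)} = -320 + 4 F^{2} + 460 F$ ($o{\left(F \right)} = -28 + 4 \left(\left(F^{2} + 115 F\right) - 73\right) = -28 + 4 \left(-73 + F^{2} + 115 F\right) = -28 + \left(-292 + 4 F^{2} + 460 F\right) = -320 + 4 F^{2} + 460 F$)
$m{\left(I,y \right)} = - 8 I \left(2 + I\right)$ ($m{\left(I,y \right)} = - 8 \left(I + 2\right) I = - 8 \left(2 + I\right) I = - 8 I \left(2 + I\right)$)
$H = -96865$ ($H = -18601 - \left(-320 + 4 \cdot 94^{2} + 460 \cdot 94\right) = -18601 - \left(-320 + 4 \cdot 8836 + 43240\right) = -18601 - \left(-320 + 35344 + 43240\right) = -18601 - 78264 = -96865$)
$H + m{\left(204,-50 \right)} = -96865 - 1632 \left(2 + 204\right) = -96865 - 1632 \cdot 206 = -96865 - 336192 = -433057$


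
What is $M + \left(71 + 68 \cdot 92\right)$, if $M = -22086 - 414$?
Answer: $-16173$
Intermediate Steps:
$M = -22500$
$M + \left(71 + 68 \cdot 92\right) = -22500 + \left(71 + 68 \cdot 92\right) = -22500 + \left(71 + 6256\right) = -22500 + 6327 = -16173$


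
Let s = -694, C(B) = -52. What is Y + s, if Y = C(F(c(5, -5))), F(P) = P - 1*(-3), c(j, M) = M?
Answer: -746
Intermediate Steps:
F(P) = 3 + P (F(P) = P + 3 = 3 + P)
Y = -52
Y + s = -52 - 694 = -746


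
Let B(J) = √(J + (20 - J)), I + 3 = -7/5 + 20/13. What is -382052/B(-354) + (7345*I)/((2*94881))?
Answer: -3503/31627 - 191026*√5/5 ≈ -85430.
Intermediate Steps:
I = -186/65 (I = -3 + (-7/5 + 20/13) = -3 + 9/65 = -186/65 ≈ -2.8615)
B(J) = 2*√5 (B(J) = √20 = 2*√5)
-382052/B(-354) + (7345*I)/((2*94881)) = -382052*√5/10 + (7345*(-186/65))/((2*94881)) = -191026*√5/5 - 21018/189762 = -191026*√5/5 - 21018*1/189762 = -191026*√5/5 - 3503/31627 = -3503/31627 - 191026*√5/5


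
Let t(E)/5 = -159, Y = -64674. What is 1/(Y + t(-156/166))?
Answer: -1/65469 ≈ -1.5274e-5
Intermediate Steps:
t(E) = -795 (t(E) = 5*(-159) = -795)
1/(Y + t(-156/166)) = 1/(-64674 - 795) = 1/(-65469) = -1/65469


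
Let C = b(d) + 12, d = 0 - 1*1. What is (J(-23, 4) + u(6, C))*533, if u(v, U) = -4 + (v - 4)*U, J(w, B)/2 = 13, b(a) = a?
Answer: 23452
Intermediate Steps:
d = -1 (d = 0 - 1 = -1)
J(w, B) = 26 (J(w, B) = 2*13 = 26)
C = 11 (C = -1 + 12 = 11)
u(v, U) = -4 + U*(-4 + v) (u(v, U) = -4 + (-4 + v)*U = -4 + U*(-4 + v))
(J(-23, 4) + u(6, C))*533 = (26 + (-4 - 4*11 + 11*6))*533 = (26 + (-4 - 44 + 66))*533 = (26 + 18)*533 = 44*533 = 23452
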